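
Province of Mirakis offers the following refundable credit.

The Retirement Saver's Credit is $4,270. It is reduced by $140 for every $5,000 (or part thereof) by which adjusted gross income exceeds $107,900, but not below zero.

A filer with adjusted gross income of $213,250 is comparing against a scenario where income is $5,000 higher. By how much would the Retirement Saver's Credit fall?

At $213,250 — income exceeds $107,900 by $105,350, which is 22 full-or-partial $5,000 increments; reduction = 22 × $140 = $3,080, leaving $1,190.
At $218,250 — income exceeds $107,900 by $110,350, which is 23 full-or-partial $5,000 increments; reduction = 23 × $140 = $3,220, leaving $1,050.
Lost: $1,190 − $1,050 = $140.

$140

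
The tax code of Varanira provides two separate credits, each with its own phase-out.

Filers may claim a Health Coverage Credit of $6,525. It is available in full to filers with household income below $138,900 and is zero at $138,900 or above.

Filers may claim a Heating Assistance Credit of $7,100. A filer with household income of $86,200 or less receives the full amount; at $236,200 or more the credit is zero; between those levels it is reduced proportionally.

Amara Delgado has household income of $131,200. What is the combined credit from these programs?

Health Coverage Credit: $131,200 is below the $138,900 cutoff, so the full $6,525 applies.
Heating Assistance Credit: $131,200 is $45,000 into a $150,000 phase-out range, leaving 105,000/150,000 of the credit: $7,100 × 105,000/150,000 = $4,970.
Total: $6,525 + $4,970 = $11,495.

$11,495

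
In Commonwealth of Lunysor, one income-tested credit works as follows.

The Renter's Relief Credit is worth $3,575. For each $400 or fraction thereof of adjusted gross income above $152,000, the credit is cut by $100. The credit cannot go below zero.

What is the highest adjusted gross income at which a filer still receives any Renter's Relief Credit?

$166,000

After 35 increments the reduction is 35 × $100 = $3,500, leaving $75; one more increment wipes it out. Increment 35 ends at excess 35 × $400 = $14,000, so the highest qualifying income is $152,000 + $14,000 = $166,000.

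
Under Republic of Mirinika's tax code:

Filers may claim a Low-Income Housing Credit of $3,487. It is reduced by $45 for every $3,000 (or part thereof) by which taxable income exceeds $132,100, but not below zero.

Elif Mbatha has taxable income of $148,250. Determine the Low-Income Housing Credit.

Low-Income Housing Credit: income exceeds $132,100 by $16,150, which is 6 full-or-partial $3,000 increments; reduction = 6 × $45 = $270, leaving $3,217.

$3,217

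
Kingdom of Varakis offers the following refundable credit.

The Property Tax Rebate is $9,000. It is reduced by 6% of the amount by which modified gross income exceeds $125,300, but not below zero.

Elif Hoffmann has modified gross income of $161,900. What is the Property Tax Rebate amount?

Property Tax Rebate: 6% of the $36,600 excess over $125,300 is $2,196; credit = $9,000 − $2,196 = $6,804.

$6,804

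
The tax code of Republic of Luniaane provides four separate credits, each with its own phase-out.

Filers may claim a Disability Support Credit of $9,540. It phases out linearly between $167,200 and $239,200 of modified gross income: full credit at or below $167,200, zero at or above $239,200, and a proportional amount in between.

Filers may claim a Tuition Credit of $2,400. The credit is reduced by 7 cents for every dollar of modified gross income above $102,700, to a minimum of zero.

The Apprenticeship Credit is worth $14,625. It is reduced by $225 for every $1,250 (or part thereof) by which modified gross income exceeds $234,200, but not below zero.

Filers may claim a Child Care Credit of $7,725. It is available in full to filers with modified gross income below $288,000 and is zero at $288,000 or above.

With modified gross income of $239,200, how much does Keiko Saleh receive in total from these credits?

Disability Support Credit: $239,200 is at or above $239,200, so the credit is $0.
Tuition Credit: 7% of the $136,500 excess over $102,700 is $9,555 ≥ base, so the credit is $0.
Apprenticeship Credit: income exceeds $234,200 by $5,000, which is 4 full-or-partial $1,250 increments; reduction = 4 × $225 = $900, leaving $13,725.
Child Care Credit: $239,200 is below the $288,000 cutoff, so the full $7,725 applies.
Total: $0 + $0 + $13,725 + $7,725 = $21,450.

$21,450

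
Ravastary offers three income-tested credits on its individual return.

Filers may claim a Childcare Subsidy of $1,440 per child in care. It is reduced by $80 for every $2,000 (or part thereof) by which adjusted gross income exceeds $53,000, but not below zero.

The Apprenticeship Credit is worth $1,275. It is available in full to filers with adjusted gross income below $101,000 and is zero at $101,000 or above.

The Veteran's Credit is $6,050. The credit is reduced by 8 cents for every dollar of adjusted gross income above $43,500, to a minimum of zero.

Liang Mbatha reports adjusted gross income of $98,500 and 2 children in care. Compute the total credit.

$3,965

Childcare Subsidy: base = 2 × $1,440 = $2,880. income exceeds $53,000 by $45,500, which is 23 full-or-partial $2,000 increments; reduction = 23 × $80 = $1,840, leaving $1,040.
Apprenticeship Credit: $98,500 is below the $101,000 cutoff, so the full $1,275 applies.
Veteran's Credit: 8% of the $55,000 excess over $43,500 is $4,400; credit = $6,050 − $4,400 = $1,650.
Total: $1,040 + $1,275 + $1,650 = $3,965.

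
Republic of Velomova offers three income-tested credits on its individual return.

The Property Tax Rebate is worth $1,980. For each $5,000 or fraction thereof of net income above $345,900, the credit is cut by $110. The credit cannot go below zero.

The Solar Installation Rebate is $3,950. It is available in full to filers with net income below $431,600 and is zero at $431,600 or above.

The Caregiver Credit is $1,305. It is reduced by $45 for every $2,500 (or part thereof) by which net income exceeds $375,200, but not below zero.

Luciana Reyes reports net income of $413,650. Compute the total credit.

Property Tax Rebate: income exceeds $345,900 by $67,750, which is 14 full-or-partial $5,000 increments; reduction = 14 × $110 = $1,540, leaving $440.
Solar Installation Rebate: $413,650 is below the $431,600 cutoff, so the full $3,950 applies.
Caregiver Credit: income exceeds $375,200 by $38,450, which is 16 full-or-partial $2,500 increments; reduction = 16 × $45 = $720, leaving $585.
Total: $440 + $3,950 + $585 = $4,975.

$4,975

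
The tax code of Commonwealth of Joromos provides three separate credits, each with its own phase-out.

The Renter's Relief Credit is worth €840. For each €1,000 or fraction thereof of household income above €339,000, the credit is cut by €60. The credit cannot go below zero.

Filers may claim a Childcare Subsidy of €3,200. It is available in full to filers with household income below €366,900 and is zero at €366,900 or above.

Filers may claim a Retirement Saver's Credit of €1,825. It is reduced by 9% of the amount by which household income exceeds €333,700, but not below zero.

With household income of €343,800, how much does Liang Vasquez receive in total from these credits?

€4,656

Renter's Relief Credit: income exceeds €339,000 by €4,800, which is 5 full-or-partial €1,000 increments; reduction = 5 × €60 = €300, leaving €540.
Childcare Subsidy: €343,800 is below the €366,900 cutoff, so the full €3,200 applies.
Retirement Saver's Credit: 9% of the €10,100 excess over €333,700 is €909; credit = €1,825 − €909 = €916.
Total: €540 + €3,200 + €916 = €4,656.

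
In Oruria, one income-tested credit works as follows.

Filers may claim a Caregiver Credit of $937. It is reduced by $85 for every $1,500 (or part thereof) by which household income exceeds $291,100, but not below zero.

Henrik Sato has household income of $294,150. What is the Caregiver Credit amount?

$682

Caregiver Credit: income exceeds $291,100 by $3,050, which is 3 full-or-partial $1,500 increments; reduction = 3 × $85 = $255, leaving $682.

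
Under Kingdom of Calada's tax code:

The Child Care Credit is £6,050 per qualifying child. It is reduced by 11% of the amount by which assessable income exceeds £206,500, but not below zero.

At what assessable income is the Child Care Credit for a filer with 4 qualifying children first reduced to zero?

£426,500

Full credit = 4 × £6,050 = £24,200.
The credit falls by 11% of each pound above £206,500, so it reaches zero when the excess is £24,200 / 11% = £220,000: income = £206,500 + £220,000 = £426,500.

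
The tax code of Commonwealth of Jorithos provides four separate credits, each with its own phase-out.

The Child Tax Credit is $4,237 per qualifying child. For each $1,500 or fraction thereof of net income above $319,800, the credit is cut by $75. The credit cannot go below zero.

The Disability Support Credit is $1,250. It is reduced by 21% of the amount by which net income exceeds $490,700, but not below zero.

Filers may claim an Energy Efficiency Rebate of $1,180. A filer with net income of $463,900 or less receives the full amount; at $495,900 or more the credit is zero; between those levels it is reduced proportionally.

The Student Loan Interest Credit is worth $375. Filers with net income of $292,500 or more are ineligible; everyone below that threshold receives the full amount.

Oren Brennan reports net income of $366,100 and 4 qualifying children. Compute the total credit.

Child Tax Credit: base = 4 × $4,237 = $16,948. income exceeds $319,800 by $46,300, which is 31 full-or-partial $1,500 increments; reduction = 31 × $75 = $2,325, leaving $14,623.
Disability Support Credit: $366,100 is at or below the $490,700 threshold, so the full $1,250 applies.
Energy Efficiency Rebate: $366,100 is at or below the $463,900 threshold, so the full $1,180 applies.
Student Loan Interest Credit: $366,100 meets or exceeds the $292,500 cutoff, so the credit is $0.
Total: $14,623 + $1,250 + $1,180 + $0 = $17,053.

$17,053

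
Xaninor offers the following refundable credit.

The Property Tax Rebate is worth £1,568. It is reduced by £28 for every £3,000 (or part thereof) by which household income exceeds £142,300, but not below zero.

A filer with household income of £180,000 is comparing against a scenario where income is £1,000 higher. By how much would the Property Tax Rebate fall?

£0

At £180,000 — income exceeds £142,300 by £37,700, which is 13 full-or-partial £3,000 increments; reduction = 13 × £28 = £364, leaving £1,204.
At £181,000 — income exceeds £142,300 by £38,700, which is 13 full-or-partial £3,000 increments; reduction = 13 × £28 = £364, leaving £1,204.
Lost: £1,204 − £1,204 = £0.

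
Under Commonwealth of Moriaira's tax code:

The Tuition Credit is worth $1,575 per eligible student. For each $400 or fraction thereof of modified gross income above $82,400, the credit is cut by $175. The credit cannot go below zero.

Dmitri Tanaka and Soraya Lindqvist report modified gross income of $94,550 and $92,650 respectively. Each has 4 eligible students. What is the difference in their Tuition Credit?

Dmitri ($94,550): Tuition Credit: base = 4 × $1,575 = $6,300. income exceeds $82,400 by $12,150, which is 31 full-or-partial $400 increments; reduction = 31 × $175 = $5,425, leaving $875.
Soraya ($92,650): Tuition Credit: base = 4 × $1,575 = $6,300. income exceeds $82,400 by $10,250, which is 26 full-or-partial $400 increments; reduction = 26 × $175 = $4,550, leaving $1,750.
Difference: |$875 − $1,750| = $875.

$875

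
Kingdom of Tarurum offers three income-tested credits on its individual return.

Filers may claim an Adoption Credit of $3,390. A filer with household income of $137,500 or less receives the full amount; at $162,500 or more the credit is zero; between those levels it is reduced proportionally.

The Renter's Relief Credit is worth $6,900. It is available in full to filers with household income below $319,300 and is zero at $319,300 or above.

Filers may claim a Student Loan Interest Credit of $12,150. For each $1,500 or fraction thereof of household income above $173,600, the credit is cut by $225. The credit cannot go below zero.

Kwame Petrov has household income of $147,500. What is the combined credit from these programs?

Adoption Credit: $147,500 is $10,000 into a $25,000 phase-out range, leaving 15,000/25,000 of the credit: $3,390 × 15,000/25,000 = $2,034.
Renter's Relief Credit: $147,500 is below the $319,300 cutoff, so the full $6,900 applies.
Student Loan Interest Credit: $147,500 is at or below the $173,600 threshold, so the full $12,150 applies.
Total: $2,034 + $6,900 + $12,150 = $21,084.

$21,084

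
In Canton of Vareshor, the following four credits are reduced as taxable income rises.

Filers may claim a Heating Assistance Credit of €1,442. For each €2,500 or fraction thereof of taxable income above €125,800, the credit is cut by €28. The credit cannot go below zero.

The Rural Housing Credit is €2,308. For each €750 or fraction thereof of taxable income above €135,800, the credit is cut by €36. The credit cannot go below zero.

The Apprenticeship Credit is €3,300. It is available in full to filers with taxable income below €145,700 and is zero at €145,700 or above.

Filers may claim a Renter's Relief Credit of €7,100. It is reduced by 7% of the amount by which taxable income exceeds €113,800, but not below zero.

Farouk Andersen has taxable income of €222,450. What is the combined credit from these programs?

€350

Heating Assistance Credit: income exceeds €125,800 by €96,650, which is 39 full-or-partial €2,500 increments; reduction = 39 × €28 = €1,092, leaving €350.
Rural Housing Credit: income exceeds €135,800 by €86,650 → 116 increments × €36 = €4,176 ≥ base, so the credit is €0.
Apprenticeship Credit: €222,450 meets or exceeds the €145,700 cutoff, so the credit is €0.
Renter's Relief Credit: 7% of the €108,650 excess over €113,800 is €7,605.50 ≥ base, so the credit is €0.
Total: €350 + €0 + €0 + €0 = €350.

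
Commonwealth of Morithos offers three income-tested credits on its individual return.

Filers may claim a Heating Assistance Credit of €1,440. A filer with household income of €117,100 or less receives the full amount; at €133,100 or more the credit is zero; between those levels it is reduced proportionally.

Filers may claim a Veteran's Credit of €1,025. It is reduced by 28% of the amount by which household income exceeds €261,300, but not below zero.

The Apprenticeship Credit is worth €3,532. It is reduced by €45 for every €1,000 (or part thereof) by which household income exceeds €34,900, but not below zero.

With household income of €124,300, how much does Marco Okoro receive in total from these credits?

€1,817

Heating Assistance Credit: €124,300 is €7,200 into a €16,000 phase-out range, leaving 8,800/16,000 of the credit: €1,440 × 8,800/16,000 = €792.
Veteran's Credit: €124,300 is at or below the €261,300 threshold, so the full €1,025 applies.
Apprenticeship Credit: income exceeds €34,900 by €89,400 → 90 increments × €45 = €4,050 ≥ base, so the credit is €0.
Total: €792 + €1,025 + €0 = €1,817.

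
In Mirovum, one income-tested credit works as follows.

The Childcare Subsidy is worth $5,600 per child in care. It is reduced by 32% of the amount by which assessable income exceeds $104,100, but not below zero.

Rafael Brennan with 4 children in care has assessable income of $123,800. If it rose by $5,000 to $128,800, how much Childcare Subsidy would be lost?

$1,600

At $123,800 — base = 4 × $5,600 = $22,400. 32% of the $19,700 excess over $104,100 is $6,304; credit = $22,400 − $6,304 = $16,096.
At $128,800 — base = 4 × $5,600 = $22,400. 32% of the $24,700 excess over $104,100 is $7,904; credit = $22,400 − $7,904 = $14,496.
Lost: $16,096 − $14,496 = $1,600.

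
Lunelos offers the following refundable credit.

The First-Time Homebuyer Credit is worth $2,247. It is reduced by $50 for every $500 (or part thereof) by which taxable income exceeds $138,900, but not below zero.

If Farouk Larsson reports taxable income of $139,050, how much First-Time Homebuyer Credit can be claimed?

First-Time Homebuyer Credit: income exceeds $138,900 by $150, which is 1 full-or-partial $500 increment; reduction = 1 × $50 = $50, leaving $2,197.

$2,197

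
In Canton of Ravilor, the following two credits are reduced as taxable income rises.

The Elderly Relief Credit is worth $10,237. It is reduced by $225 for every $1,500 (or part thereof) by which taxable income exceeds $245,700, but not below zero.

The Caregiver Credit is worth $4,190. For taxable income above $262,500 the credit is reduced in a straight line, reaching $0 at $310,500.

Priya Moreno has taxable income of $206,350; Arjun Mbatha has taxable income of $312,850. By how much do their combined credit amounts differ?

$14,315

Priya ($206,350): Elderly Relief Credit: $206,350 is at or below the $245,700 threshold, so the full $10,237 applies. Caregiver Credit: $206,350 is at or below the $262,500 threshold, so the full $4,190 applies. total $10,237 + $4,190 = $14,427
Arjun ($312,850): Elderly Relief Credit: income exceeds $245,700 by $67,150, which is 45 full-or-partial $1,500 increments; reduction = 45 × $225 = $10,125, leaving $112. Caregiver Credit: $312,850 is at or above $310,500, so the credit is $0. total $112 + $0 = $112
Difference: |$14,427 − $112| = $14,315.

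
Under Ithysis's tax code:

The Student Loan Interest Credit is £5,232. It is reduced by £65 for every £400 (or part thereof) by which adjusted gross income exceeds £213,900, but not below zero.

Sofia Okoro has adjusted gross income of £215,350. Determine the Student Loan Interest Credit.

£4,972

Student Loan Interest Credit: income exceeds £213,900 by £1,450, which is 4 full-or-partial £400 increments; reduction = 4 × £65 = £260, leaving £4,972.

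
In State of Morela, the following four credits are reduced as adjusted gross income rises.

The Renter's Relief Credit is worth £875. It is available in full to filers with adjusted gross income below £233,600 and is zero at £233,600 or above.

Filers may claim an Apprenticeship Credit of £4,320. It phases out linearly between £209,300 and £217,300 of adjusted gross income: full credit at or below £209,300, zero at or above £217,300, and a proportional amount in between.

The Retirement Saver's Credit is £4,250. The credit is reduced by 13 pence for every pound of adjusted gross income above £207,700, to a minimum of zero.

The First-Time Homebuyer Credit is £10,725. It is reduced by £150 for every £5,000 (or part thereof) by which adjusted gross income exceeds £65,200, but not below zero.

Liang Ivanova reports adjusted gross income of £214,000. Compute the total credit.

£12,313

Renter's Relief Credit: £214,000 is below the £233,600 cutoff, so the full £875 applies.
Apprenticeship Credit: £214,000 is £4,700 into a £8,000 phase-out range, leaving 3,300/8,000 of the credit: £4,320 × 3,300/8,000 = £1,782.
Retirement Saver's Credit: 13% of the £6,300 excess over £207,700 is £819; credit = £4,250 − £819 = £3,431.
First-Time Homebuyer Credit: income exceeds £65,200 by £148,800, which is 30 full-or-partial £5,000 increments; reduction = 30 × £150 = £4,500, leaving £6,225.
Total: £875 + £1,782 + £3,431 + £6,225 = £12,313.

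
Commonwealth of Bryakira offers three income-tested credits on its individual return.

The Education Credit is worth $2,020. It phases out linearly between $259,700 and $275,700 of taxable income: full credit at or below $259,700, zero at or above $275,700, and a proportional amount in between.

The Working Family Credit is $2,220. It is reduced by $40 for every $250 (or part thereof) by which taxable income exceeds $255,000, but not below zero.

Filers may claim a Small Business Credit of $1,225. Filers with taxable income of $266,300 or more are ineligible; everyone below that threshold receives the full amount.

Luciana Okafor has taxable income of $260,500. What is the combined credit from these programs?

$4,484

Education Credit: $260,500 is $800 into a $16,000 phase-out range, leaving 15,200/16,000 of the credit: $2,020 × 15,200/16,000 = $1,919.
Working Family Credit: income exceeds $255,000 by $5,500, which is 22 full-or-partial $250 increments; reduction = 22 × $40 = $880, leaving $1,340.
Small Business Credit: $260,500 is below the $266,300 cutoff, so the full $1,225 applies.
Total: $1,919 + $1,340 + $1,225 = $4,484.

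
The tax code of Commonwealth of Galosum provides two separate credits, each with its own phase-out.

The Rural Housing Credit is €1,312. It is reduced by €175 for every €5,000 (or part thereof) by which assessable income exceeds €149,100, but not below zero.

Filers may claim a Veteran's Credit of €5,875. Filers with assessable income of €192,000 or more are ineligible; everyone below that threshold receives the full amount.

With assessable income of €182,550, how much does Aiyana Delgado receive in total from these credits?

€5,962

Rural Housing Credit: income exceeds €149,100 by €33,450, which is 7 full-or-partial €5,000 increments; reduction = 7 × €175 = €1,225, leaving €87.
Veteran's Credit: €182,550 is below the €192,000 cutoff, so the full €5,875 applies.
Total: €87 + €5,875 = €5,962.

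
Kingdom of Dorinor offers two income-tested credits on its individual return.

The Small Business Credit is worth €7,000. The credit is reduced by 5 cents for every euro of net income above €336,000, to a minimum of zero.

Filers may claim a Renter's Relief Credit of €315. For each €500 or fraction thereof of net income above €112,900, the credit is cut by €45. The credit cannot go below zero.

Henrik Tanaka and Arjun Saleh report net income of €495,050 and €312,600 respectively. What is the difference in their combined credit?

€7,000

Henrik (€495,050): Small Business Credit: 5% of the €159,050 excess over €336,000 is €7,952.50 ≥ base, so the credit is €0. Renter's Relief Credit: income exceeds €112,900 by €382,150 → 765 increments × €45 = €34,425 ≥ base, so the credit is €0. total €0 + €0 = €0
Arjun (€312,600): Small Business Credit: €312,600 is at or below the €336,000 threshold, so the full €7,000 applies. Renter's Relief Credit: income exceeds €112,900 by €199,700 → 400 increments × €45 = €18,000 ≥ base, so the credit is €0. total €7,000 + €0 = €7,000
Difference: |€0 − €7,000| = €7,000.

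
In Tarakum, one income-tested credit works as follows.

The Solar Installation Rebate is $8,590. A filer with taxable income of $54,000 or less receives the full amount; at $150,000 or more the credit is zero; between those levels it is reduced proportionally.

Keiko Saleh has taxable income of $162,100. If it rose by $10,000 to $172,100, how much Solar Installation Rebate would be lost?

$0

At $162,100 — $162,100 is at or above $150,000, so the credit is $0.
At $172,100 — $172,100 is at or above $150,000, so the credit is $0.
Lost: $0 − $0 = $0.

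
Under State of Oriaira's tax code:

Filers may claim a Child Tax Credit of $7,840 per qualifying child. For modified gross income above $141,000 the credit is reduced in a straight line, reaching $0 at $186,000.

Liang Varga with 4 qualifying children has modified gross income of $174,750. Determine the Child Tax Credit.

Child Tax Credit: base = 4 × $7,840 = $31,360. $174,750 is $33,750 into a $45,000 phase-out range, leaving 11,250/45,000 of the credit: $31,360 × 11,250/45,000 = $7,840.

$7,840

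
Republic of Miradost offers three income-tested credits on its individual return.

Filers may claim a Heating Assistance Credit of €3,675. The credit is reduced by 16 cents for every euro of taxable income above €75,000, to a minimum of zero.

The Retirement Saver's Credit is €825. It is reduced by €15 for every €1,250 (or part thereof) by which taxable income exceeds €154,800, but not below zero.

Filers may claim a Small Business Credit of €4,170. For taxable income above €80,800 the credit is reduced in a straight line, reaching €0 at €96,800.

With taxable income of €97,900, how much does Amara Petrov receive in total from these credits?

€836

Heating Assistance Credit: 16% of the €22,900 excess over €75,000 is €3,664; credit = €3,675 − €3,664 = €11.
Retirement Saver's Credit: €97,900 is at or below the €154,800 threshold, so the full €825 applies.
Small Business Credit: €97,900 is at or above €96,800, so the credit is €0.
Total: €11 + €825 + €0 = €836.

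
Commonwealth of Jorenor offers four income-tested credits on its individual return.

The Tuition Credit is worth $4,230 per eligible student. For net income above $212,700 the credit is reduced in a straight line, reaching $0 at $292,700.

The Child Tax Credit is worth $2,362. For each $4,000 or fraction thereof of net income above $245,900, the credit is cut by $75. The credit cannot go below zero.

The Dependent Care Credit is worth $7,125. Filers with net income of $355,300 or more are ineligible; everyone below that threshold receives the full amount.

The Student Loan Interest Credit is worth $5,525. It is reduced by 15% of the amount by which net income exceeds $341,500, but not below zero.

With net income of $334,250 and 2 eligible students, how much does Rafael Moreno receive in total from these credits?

Tuition Credit: base = 2 × $4,230 = $8,460. $334,250 is at or above $292,700, so the credit is $0.
Child Tax Credit: income exceeds $245,900 by $88,350, which is 23 full-or-partial $4,000 increments; reduction = 23 × $75 = $1,725, leaving $637.
Dependent Care Credit: $334,250 is below the $355,300 cutoff, so the full $7,125 applies.
Student Loan Interest Credit: $334,250 is at or below the $341,500 threshold, so the full $5,525 applies.
Total: $0 + $637 + $7,125 + $5,525 = $13,287.

$13,287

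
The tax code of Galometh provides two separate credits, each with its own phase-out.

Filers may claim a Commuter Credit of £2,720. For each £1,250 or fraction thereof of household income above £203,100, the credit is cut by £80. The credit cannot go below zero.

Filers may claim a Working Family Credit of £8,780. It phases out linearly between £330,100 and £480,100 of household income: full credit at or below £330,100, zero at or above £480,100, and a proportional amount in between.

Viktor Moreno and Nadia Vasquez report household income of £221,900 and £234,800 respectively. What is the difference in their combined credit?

Viktor (£221,900): Commuter Credit: income exceeds £203,100 by £18,800, which is 16 full-or-partial £1,250 increments; reduction = 16 × £80 = £1,280, leaving £1,440. Working Family Credit: £221,900 is at or below the £330,100 threshold, so the full £8,780 applies. total £1,440 + £8,780 = £10,220
Nadia (£234,800): Commuter Credit: income exceeds £203,100 by £31,700, which is 26 full-or-partial £1,250 increments; reduction = 26 × £80 = £2,080, leaving £640. Working Family Credit: £234,800 is at or below the £330,100 threshold, so the full £8,780 applies. total £640 + £8,780 = £9,420
Difference: |£10,220 − £9,420| = £800.

£800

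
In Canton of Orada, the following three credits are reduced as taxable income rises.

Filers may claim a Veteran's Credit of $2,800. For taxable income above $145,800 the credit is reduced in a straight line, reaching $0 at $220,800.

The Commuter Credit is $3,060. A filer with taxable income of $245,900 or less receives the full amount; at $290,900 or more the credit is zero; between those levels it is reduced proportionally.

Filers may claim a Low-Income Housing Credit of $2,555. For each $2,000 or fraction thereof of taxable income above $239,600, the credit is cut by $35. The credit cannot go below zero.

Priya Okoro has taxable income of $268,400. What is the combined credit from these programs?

Veteran's Credit: $268,400 is at or above $220,800, so the credit is $0.
Commuter Credit: $268,400 is $22,500 into a $45,000 phase-out range, leaving 22,500/45,000 of the credit: $3,060 × 22,500/45,000 = $1,530.
Low-Income Housing Credit: income exceeds $239,600 by $28,800, which is 15 full-or-partial $2,000 increments; reduction = 15 × $35 = $525, leaving $2,030.
Total: $0 + $1,530 + $2,030 = $3,560.

$3,560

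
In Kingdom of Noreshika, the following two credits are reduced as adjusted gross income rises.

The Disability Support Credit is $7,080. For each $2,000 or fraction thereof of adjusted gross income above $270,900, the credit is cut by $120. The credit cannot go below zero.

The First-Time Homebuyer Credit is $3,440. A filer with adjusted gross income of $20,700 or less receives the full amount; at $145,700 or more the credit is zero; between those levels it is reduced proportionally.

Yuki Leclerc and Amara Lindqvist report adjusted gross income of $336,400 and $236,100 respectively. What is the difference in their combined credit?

$3,960

Yuki ($336,400): Disability Support Credit: income exceeds $270,900 by $65,500, which is 33 full-or-partial $2,000 increments; reduction = 33 × $120 = $3,960, leaving $3,120. First-Time Homebuyer Credit: $336,400 is at or above $145,700, so the credit is $0. total $3,120 + $0 = $3,120
Amara ($236,100): Disability Support Credit: $236,100 is at or below the $270,900 threshold, so the full $7,080 applies. First-Time Homebuyer Credit: $236,100 is at or above $145,700, so the credit is $0. total $7,080 + $0 = $7,080
Difference: |$3,120 − $7,080| = $3,960.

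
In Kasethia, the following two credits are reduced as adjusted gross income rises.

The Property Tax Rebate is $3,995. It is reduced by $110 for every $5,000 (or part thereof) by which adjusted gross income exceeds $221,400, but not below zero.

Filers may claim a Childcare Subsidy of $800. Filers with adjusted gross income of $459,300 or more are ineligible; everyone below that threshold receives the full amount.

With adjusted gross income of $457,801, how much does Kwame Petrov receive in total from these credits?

$800

Property Tax Rebate: income exceeds $221,400 by $236,401 → 48 increments × $110 = $5,280 ≥ base, so the credit is $0.
Childcare Subsidy: $457,801 is below the $459,300 cutoff, so the full $800 applies.
Total: $0 + $800 = $800.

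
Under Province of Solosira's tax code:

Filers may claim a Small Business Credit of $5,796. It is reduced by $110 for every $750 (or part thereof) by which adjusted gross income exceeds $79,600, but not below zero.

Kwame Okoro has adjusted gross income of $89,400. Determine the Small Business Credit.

Small Business Credit: income exceeds $79,600 by $9,800, which is 14 full-or-partial $750 increments; reduction = 14 × $110 = $1,540, leaving $4,256.

$4,256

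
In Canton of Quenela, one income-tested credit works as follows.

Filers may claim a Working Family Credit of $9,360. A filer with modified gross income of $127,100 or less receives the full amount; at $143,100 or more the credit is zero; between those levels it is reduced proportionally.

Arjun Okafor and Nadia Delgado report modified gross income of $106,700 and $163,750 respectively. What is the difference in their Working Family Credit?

Arjun ($106,700): Working Family Credit: $106,700 is at or below the $127,100 threshold, so the full $9,360 applies.
Nadia ($163,750): Working Family Credit: $163,750 is at or above $143,100, so the credit is $0.
Difference: |$9,360 − $0| = $9,360.

$9,360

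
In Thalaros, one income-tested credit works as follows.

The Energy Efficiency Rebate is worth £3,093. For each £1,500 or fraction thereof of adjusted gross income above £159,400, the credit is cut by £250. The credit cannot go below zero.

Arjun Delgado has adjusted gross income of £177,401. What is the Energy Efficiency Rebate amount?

Energy Efficiency Rebate: income exceeds £159,400 by £18,001 → 13 increments × £250 = £3,250 ≥ base, so the credit is £0.

£0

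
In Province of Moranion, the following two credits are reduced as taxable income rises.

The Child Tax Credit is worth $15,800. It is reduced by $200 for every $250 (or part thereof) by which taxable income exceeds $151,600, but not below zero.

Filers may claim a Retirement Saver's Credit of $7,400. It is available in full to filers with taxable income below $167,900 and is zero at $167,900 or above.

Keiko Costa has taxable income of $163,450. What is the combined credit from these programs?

Child Tax Credit: income exceeds $151,600 by $11,850, which is 48 full-or-partial $250 increments; reduction = 48 × $200 = $9,600, leaving $6,200.
Retirement Saver's Credit: $163,450 is below the $167,900 cutoff, so the full $7,400 applies.
Total: $6,200 + $7,400 = $13,600.

$13,600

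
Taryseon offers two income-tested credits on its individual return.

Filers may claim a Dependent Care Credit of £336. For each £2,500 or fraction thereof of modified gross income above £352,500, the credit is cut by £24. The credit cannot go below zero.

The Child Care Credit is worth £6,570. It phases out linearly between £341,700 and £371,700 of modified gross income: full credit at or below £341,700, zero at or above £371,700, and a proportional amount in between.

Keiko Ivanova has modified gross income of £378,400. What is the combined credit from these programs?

£72

Dependent Care Credit: income exceeds £352,500 by £25,900, which is 11 full-or-partial £2,500 increments; reduction = 11 × £24 = £264, leaving £72.
Child Care Credit: £378,400 is at or above £371,700, so the credit is £0.
Total: £72 + £0 = £72.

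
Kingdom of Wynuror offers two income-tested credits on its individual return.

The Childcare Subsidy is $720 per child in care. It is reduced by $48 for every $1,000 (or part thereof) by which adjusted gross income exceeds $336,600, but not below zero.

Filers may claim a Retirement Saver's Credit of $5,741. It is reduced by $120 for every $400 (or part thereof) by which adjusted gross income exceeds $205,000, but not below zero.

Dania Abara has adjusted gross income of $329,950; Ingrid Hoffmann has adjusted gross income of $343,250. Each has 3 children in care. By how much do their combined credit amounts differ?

Dania ($329,950): Childcare Subsidy: base = 3 × $720 = $2,160. $329,950 is at or below the $336,600 threshold, so the full $2,160 applies. Retirement Saver's Credit: income exceeds $205,000 by $124,950 → 313 increments × $120 = $37,560 ≥ base, so the credit is $0. total $2,160 + $0 = $2,160
Ingrid ($343,250): Childcare Subsidy: base = 3 × $720 = $2,160. income exceeds $336,600 by $6,650, which is 7 full-or-partial $1,000 increments; reduction = 7 × $48 = $336, leaving $1,824. Retirement Saver's Credit: income exceeds $205,000 by $138,250 → 346 increments × $120 = $41,520 ≥ base, so the credit is $0. total $1,824 + $0 = $1,824
Difference: |$2,160 − $1,824| = $336.

$336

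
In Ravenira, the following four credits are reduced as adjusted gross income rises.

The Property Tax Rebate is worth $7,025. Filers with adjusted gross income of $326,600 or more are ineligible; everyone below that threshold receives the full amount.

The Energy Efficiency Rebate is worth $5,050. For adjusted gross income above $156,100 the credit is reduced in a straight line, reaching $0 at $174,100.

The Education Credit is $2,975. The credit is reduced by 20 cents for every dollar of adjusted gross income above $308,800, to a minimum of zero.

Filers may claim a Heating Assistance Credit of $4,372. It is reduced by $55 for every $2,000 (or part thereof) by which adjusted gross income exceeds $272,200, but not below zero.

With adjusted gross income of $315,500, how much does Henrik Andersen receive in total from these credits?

Property Tax Rebate: $315,500 is below the $326,600 cutoff, so the full $7,025 applies.
Energy Efficiency Rebate: $315,500 is at or above $174,100, so the credit is $0.
Education Credit: 20% of the $6,700 excess over $308,800 is $1,340; credit = $2,975 − $1,340 = $1,635.
Heating Assistance Credit: income exceeds $272,200 by $43,300, which is 22 full-or-partial $2,000 increments; reduction = 22 × $55 = $1,210, leaving $3,162.
Total: $7,025 + $0 + $1,635 + $3,162 = $11,822.

$11,822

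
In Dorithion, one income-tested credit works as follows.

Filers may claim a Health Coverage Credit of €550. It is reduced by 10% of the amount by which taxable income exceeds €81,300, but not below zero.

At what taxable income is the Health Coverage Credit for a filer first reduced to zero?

The credit falls by 10% of each euro above €81,300, so it reaches zero when the excess is €550 / 10% = €5,500: income = €81,300 + €5,500 = €86,800.

€86,800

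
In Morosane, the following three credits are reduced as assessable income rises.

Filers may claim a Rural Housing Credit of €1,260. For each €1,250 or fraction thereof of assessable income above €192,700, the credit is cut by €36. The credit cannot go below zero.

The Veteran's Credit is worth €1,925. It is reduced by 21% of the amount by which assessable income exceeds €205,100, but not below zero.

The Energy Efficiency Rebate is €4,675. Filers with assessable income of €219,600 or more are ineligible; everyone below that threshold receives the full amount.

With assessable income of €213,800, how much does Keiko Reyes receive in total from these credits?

Rural Housing Credit: income exceeds €192,700 by €21,100, which is 17 full-or-partial €1,250 increments; reduction = 17 × €36 = €612, leaving €648.
Veteran's Credit: 21% of the €8,700 excess over €205,100 is €1,827; credit = €1,925 − €1,827 = €98.
Energy Efficiency Rebate: €213,800 is below the €219,600 cutoff, so the full €4,675 applies.
Total: €648 + €98 + €4,675 = €5,421.

€5,421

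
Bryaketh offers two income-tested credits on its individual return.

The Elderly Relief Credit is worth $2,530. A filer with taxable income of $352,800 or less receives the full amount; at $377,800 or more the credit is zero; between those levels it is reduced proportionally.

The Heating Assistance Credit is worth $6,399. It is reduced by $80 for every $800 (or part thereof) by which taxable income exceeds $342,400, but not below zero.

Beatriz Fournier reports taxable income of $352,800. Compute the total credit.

Elderly Relief Credit: $352,800 is at or below the $352,800 threshold, so the full $2,530 applies.
Heating Assistance Credit: income exceeds $342,400 by $10,400, which is 13 full-or-partial $800 increments; reduction = 13 × $80 = $1,040, leaving $5,359.
Total: $2,530 + $5,359 = $7,889.

$7,889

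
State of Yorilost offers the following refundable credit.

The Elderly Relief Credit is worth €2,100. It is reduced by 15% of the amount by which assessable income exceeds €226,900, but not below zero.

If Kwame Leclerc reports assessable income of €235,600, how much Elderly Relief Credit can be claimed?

€795

Elderly Relief Credit: 15% of the €8,700 excess over €226,900 is €1,305; credit = €2,100 − €1,305 = €795.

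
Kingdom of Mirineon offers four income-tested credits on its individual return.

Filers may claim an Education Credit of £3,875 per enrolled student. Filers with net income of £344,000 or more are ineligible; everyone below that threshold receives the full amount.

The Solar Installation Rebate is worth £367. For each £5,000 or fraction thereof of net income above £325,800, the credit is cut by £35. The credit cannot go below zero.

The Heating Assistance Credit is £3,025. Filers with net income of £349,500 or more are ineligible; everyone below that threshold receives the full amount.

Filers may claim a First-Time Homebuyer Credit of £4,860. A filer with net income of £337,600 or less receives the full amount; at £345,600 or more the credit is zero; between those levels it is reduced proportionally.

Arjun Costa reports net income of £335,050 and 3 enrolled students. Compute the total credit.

Education Credit: base = 3 × £3,875 = £11,625. £335,050 is below the £344,000 cutoff, so the full £11,625 applies.
Solar Installation Rebate: income exceeds £325,800 by £9,250, which is 2 full-or-partial £5,000 increments; reduction = 2 × £35 = £70, leaving £297.
Heating Assistance Credit: £335,050 is below the £349,500 cutoff, so the full £3,025 applies.
First-Time Homebuyer Credit: £335,050 is at or below the £337,600 threshold, so the full £4,860 applies.
Total: £11,625 + £297 + £3,025 + £4,860 = £19,807.

£19,807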